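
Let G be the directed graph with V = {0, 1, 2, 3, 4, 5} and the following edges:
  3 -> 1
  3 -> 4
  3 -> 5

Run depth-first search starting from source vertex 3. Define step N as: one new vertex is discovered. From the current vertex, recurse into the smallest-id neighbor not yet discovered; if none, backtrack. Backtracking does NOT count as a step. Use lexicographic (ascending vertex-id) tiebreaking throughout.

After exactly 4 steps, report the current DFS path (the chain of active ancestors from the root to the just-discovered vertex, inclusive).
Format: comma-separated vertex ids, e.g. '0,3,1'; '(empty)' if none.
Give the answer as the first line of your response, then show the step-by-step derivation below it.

3,5

step 1: discover 3; path=3; order=3
step 2: discover 1; path=3>1; order=3,1
step 3: discover 4; path=3>4; order=3,1,4
step 4: discover 5; path=3>5; order=3,1,4,5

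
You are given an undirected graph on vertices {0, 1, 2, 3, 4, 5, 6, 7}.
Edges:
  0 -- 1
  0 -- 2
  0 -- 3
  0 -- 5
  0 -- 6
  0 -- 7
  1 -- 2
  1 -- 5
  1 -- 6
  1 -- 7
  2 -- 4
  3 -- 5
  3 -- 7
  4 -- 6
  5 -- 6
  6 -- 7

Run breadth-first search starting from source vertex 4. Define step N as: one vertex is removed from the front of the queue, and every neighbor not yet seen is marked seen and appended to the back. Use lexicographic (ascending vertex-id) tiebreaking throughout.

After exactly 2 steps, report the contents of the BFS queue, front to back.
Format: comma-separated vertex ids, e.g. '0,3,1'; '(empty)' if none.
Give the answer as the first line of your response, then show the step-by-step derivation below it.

6,0,1

step 1: dequeue 4; queue=[2,6]; order=4
step 2: dequeue 2; queue=[6,0,1]; order=4,2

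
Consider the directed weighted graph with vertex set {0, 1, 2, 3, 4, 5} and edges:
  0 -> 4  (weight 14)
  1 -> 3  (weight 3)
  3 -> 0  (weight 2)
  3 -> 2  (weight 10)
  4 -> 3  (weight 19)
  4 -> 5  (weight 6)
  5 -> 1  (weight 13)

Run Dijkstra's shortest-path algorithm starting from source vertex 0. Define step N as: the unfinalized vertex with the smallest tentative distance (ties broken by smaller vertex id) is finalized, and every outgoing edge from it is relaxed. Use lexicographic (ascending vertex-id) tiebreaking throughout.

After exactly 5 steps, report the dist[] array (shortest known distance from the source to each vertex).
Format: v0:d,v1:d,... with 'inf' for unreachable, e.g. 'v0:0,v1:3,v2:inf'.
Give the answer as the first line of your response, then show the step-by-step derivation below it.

v0:0,v1:33,v2:43,v3:33,v4:14,v5:20

step 1: dist = v0:0,v1:inf,v2:inf,v3:inf,v4:14,v5:inf
step 2: dist = v0:0,v1:inf,v2:inf,v3:33,v4:14,v5:20
step 3: dist = v0:0,v1:33,v2:inf,v3:33,v4:14,v5:20
step 4: dist = v0:0,v1:33,v2:inf,v3:33,v4:14,v5:20
step 5: dist = v0:0,v1:33,v2:43,v3:33,v4:14,v5:20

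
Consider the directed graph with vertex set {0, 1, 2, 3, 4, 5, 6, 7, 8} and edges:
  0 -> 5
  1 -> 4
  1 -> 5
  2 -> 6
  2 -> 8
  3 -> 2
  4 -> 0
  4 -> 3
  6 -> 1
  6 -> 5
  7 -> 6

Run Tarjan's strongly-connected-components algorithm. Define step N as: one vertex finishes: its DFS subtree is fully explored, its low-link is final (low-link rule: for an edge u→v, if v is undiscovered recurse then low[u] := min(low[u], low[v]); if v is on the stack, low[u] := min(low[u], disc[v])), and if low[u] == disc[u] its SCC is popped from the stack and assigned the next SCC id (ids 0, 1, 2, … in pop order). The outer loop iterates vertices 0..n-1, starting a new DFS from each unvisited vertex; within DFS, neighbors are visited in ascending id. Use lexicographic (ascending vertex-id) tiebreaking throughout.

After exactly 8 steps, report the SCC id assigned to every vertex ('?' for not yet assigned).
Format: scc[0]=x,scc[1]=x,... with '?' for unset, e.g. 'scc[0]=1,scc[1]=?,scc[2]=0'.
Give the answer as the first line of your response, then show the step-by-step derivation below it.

scc[0]=1,scc[1]=3,scc[2]=3,scc[3]=3,scc[4]=3,scc[5]=0,scc[6]=3,scc[7]=?,scc[8]=2

step 1: low=(low[0]=0,low[1]=?,low[2]=?,low[3]=?,low[4]=?,low[5]=1,low[6]=?,low[7]=?,low[8]=?); scc=(scc[0]=?,scc[1]=?,scc[2]=?,scc[3]=?,scc[4]=?,scc[5]=0,scc[6]=?,scc[7]=?,scc[8]=?)
step 2: low=(low[0]=0,low[1]=?,low[2]=?,low[3]=?,low[4]=?,low[5]=1,low[6]=?,low[7]=?,low[8]=?); scc=(scc[0]=1,scc[1]=?,scc[2]=?,scc[3]=?,scc[4]=?,scc[5]=0,scc[6]=?,scc[7]=?,scc[8]=?)
step 3: low=(low[0]=0,low[1]=2,low[2]=5,low[3]=4,low[4]=3,low[5]=1,low[6]=2,low[7]=?,low[8]=?); scc=(scc[0]=1,scc[1]=?,scc[2]=?,scc[3]=?,scc[4]=?,scc[5]=0,scc[6]=?,scc[7]=?,scc[8]=?)
step 4: low=(low[0]=0,low[1]=2,low[2]=2,low[3]=4,low[4]=3,low[5]=1,low[6]=2,low[7]=?,low[8]=7); scc=(scc[0]=1,scc[1]=?,scc[2]=?,scc[3]=?,scc[4]=?,scc[5]=0,scc[6]=?,scc[7]=?,scc[8]=2)
step 5: low=(low[0]=0,low[1]=2,low[2]=2,low[3]=4,low[4]=3,low[5]=1,low[6]=2,low[7]=?,low[8]=7); scc=(scc[0]=1,scc[1]=?,scc[2]=?,scc[3]=?,scc[4]=?,scc[5]=0,scc[6]=?,scc[7]=?,scc[8]=2)
step 6: low=(low[0]=0,low[1]=2,low[2]=2,low[3]=2,low[4]=3,low[5]=1,low[6]=2,low[7]=?,low[8]=7); scc=(scc[0]=1,scc[1]=?,scc[2]=?,scc[3]=?,scc[4]=?,scc[5]=0,scc[6]=?,scc[7]=?,scc[8]=2)
step 7: low=(low[0]=0,low[1]=2,low[2]=2,low[3]=2,low[4]=2,low[5]=1,low[6]=2,low[7]=?,low[8]=7); scc=(scc[0]=1,scc[1]=?,scc[2]=?,scc[3]=?,scc[4]=?,scc[5]=0,scc[6]=?,scc[7]=?,scc[8]=2)
step 8: low=(low[0]=0,low[1]=2,low[2]=2,low[3]=2,low[4]=2,low[5]=1,low[6]=2,low[7]=?,low[8]=7); scc=(scc[0]=1,scc[1]=3,scc[2]=3,scc[3]=3,scc[4]=3,scc[5]=0,scc[6]=3,scc[7]=?,scc[8]=2)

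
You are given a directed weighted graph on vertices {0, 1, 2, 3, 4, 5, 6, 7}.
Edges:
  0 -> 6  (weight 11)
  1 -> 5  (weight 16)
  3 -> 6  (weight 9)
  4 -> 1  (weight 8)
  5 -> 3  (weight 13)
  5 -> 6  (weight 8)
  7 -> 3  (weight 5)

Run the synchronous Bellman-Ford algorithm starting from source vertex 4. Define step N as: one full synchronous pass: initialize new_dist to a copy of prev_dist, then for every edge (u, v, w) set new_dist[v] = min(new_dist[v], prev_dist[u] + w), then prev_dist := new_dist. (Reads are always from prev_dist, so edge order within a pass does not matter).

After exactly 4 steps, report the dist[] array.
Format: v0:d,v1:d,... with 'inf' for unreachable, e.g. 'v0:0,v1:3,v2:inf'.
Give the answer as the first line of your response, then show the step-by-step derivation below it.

v0:inf,v1:8,v2:inf,v3:37,v4:0,v5:24,v6:32,v7:inf

step 1: dist = v0:inf,v1:8,v2:inf,v3:inf,v4:0,v5:inf,v6:inf,v7:inf
step 2: dist = v0:inf,v1:8,v2:inf,v3:inf,v4:0,v5:24,v6:inf,v7:inf
step 3: dist = v0:inf,v1:8,v2:inf,v3:37,v4:0,v5:24,v6:32,v7:inf
step 4: dist = v0:inf,v1:8,v2:inf,v3:37,v4:0,v5:24,v6:32,v7:inf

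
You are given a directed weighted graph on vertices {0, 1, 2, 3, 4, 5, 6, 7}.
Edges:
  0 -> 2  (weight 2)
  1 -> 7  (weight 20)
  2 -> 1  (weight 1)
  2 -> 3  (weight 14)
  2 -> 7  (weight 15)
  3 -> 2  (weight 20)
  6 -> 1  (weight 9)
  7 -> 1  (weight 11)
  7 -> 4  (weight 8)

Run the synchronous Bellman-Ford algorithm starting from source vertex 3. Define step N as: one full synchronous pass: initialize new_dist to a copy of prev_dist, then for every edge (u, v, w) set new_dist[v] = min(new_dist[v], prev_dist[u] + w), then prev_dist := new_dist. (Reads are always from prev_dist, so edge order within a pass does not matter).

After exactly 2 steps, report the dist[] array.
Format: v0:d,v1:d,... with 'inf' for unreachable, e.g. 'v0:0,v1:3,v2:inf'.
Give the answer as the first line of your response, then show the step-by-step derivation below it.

v0:inf,v1:21,v2:20,v3:0,v4:inf,v5:inf,v6:inf,v7:35

step 1: dist = v0:inf,v1:inf,v2:20,v3:0,v4:inf,v5:inf,v6:inf,v7:inf
step 2: dist = v0:inf,v1:21,v2:20,v3:0,v4:inf,v5:inf,v6:inf,v7:35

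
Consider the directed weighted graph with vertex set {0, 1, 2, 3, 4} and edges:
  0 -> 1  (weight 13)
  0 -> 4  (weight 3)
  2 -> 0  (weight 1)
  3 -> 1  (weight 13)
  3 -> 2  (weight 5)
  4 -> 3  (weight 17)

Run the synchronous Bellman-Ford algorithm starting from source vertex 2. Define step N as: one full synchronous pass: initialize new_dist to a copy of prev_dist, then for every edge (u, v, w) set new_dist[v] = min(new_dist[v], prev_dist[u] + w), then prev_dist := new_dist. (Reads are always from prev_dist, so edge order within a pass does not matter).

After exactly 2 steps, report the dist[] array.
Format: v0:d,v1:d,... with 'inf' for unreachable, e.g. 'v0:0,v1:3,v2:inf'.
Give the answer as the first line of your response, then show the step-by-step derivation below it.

v0:1,v1:14,v2:0,v3:inf,v4:4

step 1: dist = v0:1,v1:inf,v2:0,v3:inf,v4:inf
step 2: dist = v0:1,v1:14,v2:0,v3:inf,v4:4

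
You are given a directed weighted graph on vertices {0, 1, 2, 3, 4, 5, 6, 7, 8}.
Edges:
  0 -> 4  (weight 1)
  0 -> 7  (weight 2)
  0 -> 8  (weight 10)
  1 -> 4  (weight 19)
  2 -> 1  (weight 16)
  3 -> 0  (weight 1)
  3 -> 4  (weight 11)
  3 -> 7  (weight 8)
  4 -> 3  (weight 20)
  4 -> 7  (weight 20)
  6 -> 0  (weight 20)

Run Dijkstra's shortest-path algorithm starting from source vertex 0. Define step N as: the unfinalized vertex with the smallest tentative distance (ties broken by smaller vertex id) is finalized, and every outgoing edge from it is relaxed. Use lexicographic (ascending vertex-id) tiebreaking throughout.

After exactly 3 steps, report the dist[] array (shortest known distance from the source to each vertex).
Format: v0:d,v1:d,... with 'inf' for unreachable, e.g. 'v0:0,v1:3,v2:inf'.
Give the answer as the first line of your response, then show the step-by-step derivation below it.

v0:0,v1:inf,v2:inf,v3:21,v4:1,v5:inf,v6:inf,v7:2,v8:10

step 1: dist = v0:0,v1:inf,v2:inf,v3:inf,v4:1,v5:inf,v6:inf,v7:2,v8:10
step 2: dist = v0:0,v1:inf,v2:inf,v3:21,v4:1,v5:inf,v6:inf,v7:2,v8:10
step 3: dist = v0:0,v1:inf,v2:inf,v3:21,v4:1,v5:inf,v6:inf,v7:2,v8:10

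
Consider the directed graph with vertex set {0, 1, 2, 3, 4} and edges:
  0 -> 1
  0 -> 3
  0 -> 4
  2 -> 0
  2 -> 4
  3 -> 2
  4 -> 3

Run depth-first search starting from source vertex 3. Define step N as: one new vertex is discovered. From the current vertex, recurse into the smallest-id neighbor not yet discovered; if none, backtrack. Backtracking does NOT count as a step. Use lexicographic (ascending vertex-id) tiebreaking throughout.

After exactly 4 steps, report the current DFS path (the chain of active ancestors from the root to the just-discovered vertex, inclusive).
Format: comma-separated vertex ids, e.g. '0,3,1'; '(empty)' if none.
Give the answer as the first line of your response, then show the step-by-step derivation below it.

3,2,0,1

step 1: discover 3; path=3; order=3
step 2: discover 2; path=3>2; order=3,2
step 3: discover 0; path=3>2>0; order=3,2,0
step 4: discover 1; path=3>2>0>1; order=3,2,0,1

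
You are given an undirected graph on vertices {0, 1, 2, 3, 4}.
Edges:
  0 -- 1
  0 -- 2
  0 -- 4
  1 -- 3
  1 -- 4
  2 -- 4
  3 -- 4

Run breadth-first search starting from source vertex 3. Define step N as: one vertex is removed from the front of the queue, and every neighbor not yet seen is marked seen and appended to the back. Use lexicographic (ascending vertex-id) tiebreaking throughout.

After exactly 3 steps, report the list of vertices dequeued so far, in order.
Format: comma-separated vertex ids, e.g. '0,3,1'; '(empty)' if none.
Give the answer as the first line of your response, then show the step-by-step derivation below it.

3,1,4

step 1: dequeue 3; queue=[1,4]; order=3
step 2: dequeue 1; queue=[4,0]; order=3,1
step 3: dequeue 4; queue=[0,2]; order=3,1,4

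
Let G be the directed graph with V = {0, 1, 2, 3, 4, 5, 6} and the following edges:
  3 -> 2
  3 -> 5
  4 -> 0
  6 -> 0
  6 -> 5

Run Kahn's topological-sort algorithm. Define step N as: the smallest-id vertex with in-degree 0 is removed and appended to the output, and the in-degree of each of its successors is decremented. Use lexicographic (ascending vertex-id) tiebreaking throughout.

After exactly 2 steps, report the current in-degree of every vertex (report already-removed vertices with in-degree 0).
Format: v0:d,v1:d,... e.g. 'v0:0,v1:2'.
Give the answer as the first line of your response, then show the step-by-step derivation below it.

v0:2,v1:0,v2:0,v3:0,v4:0,v5:1,v6:0

step 1: output 1; order=[1]; indeg=(2,0,1,0,0,2,0)
step 2: output 3; order=[1,3]; indeg=(2,0,0,0,0,1,0)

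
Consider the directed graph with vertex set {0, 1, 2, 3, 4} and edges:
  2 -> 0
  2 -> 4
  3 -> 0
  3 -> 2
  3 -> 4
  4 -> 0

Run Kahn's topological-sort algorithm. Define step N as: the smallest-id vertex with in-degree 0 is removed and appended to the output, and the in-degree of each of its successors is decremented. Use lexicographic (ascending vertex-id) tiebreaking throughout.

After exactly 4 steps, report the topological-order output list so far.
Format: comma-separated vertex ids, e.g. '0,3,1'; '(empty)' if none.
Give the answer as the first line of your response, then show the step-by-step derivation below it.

1,3,2,4

step 1: output 1; order=[1]; indeg=(3,0,1,0,2)
step 2: output 3; order=[1,3]; indeg=(2,0,0,0,1)
step 3: output 2; order=[1,3,2]; indeg=(1,0,0,0,0)
step 4: output 4; order=[1,3,2,4]; indeg=(0,0,0,0,0)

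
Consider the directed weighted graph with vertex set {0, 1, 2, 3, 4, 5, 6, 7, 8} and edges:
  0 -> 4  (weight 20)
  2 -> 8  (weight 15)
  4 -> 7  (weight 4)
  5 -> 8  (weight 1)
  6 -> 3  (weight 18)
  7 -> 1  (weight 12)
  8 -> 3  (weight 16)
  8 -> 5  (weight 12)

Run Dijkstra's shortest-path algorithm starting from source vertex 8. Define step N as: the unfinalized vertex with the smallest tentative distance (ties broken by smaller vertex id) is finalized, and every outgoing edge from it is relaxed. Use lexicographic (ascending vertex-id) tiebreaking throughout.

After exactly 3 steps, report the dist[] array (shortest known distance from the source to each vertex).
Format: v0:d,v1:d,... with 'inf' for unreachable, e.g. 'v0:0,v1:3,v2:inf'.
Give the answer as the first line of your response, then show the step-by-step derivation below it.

v0:inf,v1:inf,v2:inf,v3:16,v4:inf,v5:12,v6:inf,v7:inf,v8:0

step 1: dist = v0:inf,v1:inf,v2:inf,v3:16,v4:inf,v5:12,v6:inf,v7:inf,v8:0
step 2: dist = v0:inf,v1:inf,v2:inf,v3:16,v4:inf,v5:12,v6:inf,v7:inf,v8:0
step 3: dist = v0:inf,v1:inf,v2:inf,v3:16,v4:inf,v5:12,v6:inf,v7:inf,v8:0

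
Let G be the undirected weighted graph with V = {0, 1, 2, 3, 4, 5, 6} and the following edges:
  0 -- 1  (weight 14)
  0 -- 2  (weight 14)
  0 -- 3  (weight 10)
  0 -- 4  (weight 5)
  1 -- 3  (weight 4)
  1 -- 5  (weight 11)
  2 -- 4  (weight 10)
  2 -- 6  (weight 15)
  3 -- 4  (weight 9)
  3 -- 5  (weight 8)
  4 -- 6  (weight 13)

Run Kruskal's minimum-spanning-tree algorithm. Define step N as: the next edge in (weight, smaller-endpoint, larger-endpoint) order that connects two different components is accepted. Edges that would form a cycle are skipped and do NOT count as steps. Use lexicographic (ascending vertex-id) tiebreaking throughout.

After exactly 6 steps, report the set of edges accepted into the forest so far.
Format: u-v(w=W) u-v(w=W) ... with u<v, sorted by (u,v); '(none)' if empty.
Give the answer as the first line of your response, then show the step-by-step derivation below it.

0-4(w=5) 1-3(w=4) 2-4(w=10) 3-4(w=9) 3-5(w=8) 4-6(w=13)

step 1: add edge 1-3 (w=4); MST = {1-3(w=4)}
step 2: add edge 0-4 (w=5); MST = {0-4(w=5) 1-3(w=4)}
step 3: add edge 3-5 (w=8); MST = {0-4(w=5) 1-3(w=4) 3-5(w=8)}
step 4: add edge 3-4 (w=9); MST = {0-4(w=5) 1-3(w=4) 3-4(w=9) 3-5(w=8)}
step 5: add edge 2-4 (w=10); MST = {0-4(w=5) 1-3(w=4) 2-4(w=10) 3-4(w=9) 3-5(w=8)}
step 6: add edge 4-6 (w=13); MST = {0-4(w=5) 1-3(w=4) 2-4(w=10) 3-4(w=9) 3-5(w=8) 4-6(w=13)}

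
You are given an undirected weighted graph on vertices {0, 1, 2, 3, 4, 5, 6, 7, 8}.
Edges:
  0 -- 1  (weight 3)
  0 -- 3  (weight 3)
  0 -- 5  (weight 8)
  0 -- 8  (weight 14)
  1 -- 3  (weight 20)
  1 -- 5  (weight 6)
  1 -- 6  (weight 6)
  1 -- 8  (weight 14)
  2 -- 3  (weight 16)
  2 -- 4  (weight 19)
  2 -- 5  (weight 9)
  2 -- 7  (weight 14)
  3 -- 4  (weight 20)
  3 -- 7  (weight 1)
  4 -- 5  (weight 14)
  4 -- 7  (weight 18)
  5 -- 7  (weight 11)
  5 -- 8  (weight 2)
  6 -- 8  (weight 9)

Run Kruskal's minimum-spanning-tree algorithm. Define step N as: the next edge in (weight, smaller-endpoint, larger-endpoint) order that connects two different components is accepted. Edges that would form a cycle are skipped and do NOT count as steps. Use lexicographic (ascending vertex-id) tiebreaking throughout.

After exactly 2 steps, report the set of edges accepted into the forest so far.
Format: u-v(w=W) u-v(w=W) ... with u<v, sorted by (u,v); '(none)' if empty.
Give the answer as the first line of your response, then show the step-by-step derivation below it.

3-7(w=1) 5-8(w=2)

step 1: add edge 3-7 (w=1); MST = {3-7(w=1)}
step 2: add edge 5-8 (w=2); MST = {3-7(w=1) 5-8(w=2)}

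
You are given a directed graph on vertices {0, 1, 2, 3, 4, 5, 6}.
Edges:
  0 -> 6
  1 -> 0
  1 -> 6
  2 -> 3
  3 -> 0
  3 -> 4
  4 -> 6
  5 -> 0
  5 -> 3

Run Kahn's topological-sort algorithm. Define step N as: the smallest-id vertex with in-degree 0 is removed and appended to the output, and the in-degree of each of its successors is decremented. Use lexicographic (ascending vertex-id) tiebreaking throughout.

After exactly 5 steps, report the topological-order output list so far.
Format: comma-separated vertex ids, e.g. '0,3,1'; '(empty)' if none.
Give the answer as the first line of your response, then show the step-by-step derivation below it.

1,2,5,3,0

step 1: output 1; order=[1]; indeg=(2,0,0,2,1,0,2)
step 2: output 2; order=[1,2]; indeg=(2,0,0,1,1,0,2)
step 3: output 5; order=[1,2,5]; indeg=(1,0,0,0,1,0,2)
step 4: output 3; order=[1,2,5,3]; indeg=(0,0,0,0,0,0,2)
step 5: output 0; order=[1,2,5,3,0]; indeg=(0,0,0,0,0,0,1)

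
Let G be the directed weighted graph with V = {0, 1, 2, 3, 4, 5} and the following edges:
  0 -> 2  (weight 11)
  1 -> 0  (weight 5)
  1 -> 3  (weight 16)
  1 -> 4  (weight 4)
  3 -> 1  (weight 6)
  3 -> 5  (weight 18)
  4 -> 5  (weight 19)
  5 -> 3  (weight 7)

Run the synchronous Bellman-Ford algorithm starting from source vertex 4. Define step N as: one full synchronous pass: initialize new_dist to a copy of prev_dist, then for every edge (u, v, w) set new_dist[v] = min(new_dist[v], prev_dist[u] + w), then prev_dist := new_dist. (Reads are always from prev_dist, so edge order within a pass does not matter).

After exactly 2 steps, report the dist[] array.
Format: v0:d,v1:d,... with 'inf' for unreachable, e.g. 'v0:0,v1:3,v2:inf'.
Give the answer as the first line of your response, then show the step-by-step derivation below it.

v0:inf,v1:inf,v2:inf,v3:26,v4:0,v5:19

step 1: dist = v0:inf,v1:inf,v2:inf,v3:inf,v4:0,v5:19
step 2: dist = v0:inf,v1:inf,v2:inf,v3:26,v4:0,v5:19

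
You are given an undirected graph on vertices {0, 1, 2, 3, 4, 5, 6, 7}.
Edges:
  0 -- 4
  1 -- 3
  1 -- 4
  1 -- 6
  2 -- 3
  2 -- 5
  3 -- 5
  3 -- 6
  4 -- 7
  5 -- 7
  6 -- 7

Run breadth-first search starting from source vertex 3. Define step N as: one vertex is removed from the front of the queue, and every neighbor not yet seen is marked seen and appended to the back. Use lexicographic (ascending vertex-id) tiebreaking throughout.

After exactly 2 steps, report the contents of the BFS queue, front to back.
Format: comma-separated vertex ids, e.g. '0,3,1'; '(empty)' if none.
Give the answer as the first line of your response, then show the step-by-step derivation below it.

2,5,6,4

step 1: dequeue 3; queue=[1,2,5,6]; order=3
step 2: dequeue 1; queue=[2,5,6,4]; order=3,1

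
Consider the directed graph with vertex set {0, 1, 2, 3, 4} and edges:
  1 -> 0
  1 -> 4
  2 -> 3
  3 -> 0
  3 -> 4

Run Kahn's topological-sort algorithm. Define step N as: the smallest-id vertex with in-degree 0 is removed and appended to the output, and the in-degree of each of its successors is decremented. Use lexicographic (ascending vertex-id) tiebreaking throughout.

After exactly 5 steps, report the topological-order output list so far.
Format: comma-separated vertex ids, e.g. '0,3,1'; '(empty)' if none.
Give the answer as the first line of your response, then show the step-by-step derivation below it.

1,2,3,0,4

step 1: output 1; order=[1]; indeg=(1,0,0,1,1)
step 2: output 2; order=[1,2]; indeg=(1,0,0,0,1)
step 3: output 3; order=[1,2,3]; indeg=(0,0,0,0,0)
step 4: output 0; order=[1,2,3,0]; indeg=(0,0,0,0,0)
step 5: output 4; order=[1,2,3,0,4]; indeg=(0,0,0,0,0)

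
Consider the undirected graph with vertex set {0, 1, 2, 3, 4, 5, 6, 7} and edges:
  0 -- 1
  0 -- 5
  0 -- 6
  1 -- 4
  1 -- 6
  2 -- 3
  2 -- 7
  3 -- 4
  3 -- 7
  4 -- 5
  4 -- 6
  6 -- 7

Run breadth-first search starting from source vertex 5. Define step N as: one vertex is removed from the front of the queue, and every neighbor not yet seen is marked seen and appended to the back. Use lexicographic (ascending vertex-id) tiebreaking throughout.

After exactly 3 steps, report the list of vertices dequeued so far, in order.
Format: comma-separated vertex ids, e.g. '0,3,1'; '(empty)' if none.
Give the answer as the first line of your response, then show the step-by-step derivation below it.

5,0,4

step 1: dequeue 5; queue=[0,4]; order=5
step 2: dequeue 0; queue=[4,1,6]; order=5,0
step 3: dequeue 4; queue=[1,6,3]; order=5,0,4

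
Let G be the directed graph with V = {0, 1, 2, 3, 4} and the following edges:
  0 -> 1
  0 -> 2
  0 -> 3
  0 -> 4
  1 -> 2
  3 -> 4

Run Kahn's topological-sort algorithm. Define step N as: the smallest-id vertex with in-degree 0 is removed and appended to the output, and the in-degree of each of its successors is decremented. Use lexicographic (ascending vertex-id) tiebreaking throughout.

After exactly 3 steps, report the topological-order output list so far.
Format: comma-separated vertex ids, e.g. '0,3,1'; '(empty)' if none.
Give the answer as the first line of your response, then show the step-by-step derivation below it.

0,1,2

step 1: output 0; order=[0]; indeg=(0,0,1,0,1)
step 2: output 1; order=[0,1]; indeg=(0,0,0,0,1)
step 3: output 2; order=[0,1,2]; indeg=(0,0,0,0,1)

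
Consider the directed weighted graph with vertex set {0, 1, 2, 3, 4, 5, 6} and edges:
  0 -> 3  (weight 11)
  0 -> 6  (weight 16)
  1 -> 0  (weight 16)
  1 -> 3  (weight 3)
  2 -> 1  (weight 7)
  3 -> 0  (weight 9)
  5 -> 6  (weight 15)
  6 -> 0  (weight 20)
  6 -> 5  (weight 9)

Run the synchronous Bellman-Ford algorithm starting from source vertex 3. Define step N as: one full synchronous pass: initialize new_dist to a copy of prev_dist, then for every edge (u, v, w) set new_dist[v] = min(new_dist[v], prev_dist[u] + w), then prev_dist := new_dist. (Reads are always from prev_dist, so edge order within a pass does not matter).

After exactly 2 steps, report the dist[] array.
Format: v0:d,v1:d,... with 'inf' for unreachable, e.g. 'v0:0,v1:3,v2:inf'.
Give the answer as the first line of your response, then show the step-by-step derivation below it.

v0:9,v1:inf,v2:inf,v3:0,v4:inf,v5:inf,v6:25

step 1: dist = v0:9,v1:inf,v2:inf,v3:0,v4:inf,v5:inf,v6:inf
step 2: dist = v0:9,v1:inf,v2:inf,v3:0,v4:inf,v5:inf,v6:25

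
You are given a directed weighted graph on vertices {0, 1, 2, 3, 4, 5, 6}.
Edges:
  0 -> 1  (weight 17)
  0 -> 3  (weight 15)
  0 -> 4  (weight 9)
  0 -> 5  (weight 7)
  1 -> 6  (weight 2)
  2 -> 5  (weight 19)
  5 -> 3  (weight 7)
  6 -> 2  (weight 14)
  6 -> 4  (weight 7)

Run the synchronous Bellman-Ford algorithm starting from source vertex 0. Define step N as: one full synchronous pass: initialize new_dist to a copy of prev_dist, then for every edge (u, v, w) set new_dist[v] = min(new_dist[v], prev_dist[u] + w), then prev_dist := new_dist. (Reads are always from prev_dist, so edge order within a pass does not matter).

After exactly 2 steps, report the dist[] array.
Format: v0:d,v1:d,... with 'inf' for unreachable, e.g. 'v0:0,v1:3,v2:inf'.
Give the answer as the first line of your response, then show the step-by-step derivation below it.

v0:0,v1:17,v2:inf,v3:14,v4:9,v5:7,v6:19

step 1: dist = v0:0,v1:17,v2:inf,v3:15,v4:9,v5:7,v6:inf
step 2: dist = v0:0,v1:17,v2:inf,v3:14,v4:9,v5:7,v6:19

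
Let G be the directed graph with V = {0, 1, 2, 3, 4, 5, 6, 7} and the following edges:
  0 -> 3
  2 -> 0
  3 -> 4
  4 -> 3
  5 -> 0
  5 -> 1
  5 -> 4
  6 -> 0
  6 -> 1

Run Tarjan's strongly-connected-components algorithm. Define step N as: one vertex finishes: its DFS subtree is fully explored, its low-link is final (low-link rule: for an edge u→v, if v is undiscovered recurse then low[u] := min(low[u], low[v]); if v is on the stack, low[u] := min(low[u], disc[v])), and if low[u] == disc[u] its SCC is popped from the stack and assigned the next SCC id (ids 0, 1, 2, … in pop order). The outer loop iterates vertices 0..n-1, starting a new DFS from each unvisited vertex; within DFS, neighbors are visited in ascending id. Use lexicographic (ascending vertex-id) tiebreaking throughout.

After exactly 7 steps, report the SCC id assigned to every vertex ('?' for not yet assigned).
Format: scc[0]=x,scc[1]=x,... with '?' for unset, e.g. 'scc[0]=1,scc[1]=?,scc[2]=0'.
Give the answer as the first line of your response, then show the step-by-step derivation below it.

scc[0]=1,scc[1]=2,scc[2]=3,scc[3]=0,scc[4]=0,scc[5]=4,scc[6]=5,scc[7]=?

step 1: low=(low[0]=0,low[1]=?,low[2]=?,low[3]=1,low[4]=1,low[5]=?,low[6]=?,low[7]=?); scc=(scc[0]=?,scc[1]=?,scc[2]=?,scc[3]=?,scc[4]=?,scc[5]=?,scc[6]=?,scc[7]=?)
step 2: low=(low[0]=0,low[1]=?,low[2]=?,low[3]=1,low[4]=1,low[5]=?,low[6]=?,low[7]=?); scc=(scc[0]=?,scc[1]=?,scc[2]=?,scc[3]=0,scc[4]=0,scc[5]=?,scc[6]=?,scc[7]=?)
step 3: low=(low[0]=0,low[1]=?,low[2]=?,low[3]=1,low[4]=1,low[5]=?,low[6]=?,low[7]=?); scc=(scc[0]=1,scc[1]=?,scc[2]=?,scc[3]=0,scc[4]=0,scc[5]=?,scc[6]=?,scc[7]=?)
step 4: low=(low[0]=0,low[1]=3,low[2]=?,low[3]=1,low[4]=1,low[5]=?,low[6]=?,low[7]=?); scc=(scc[0]=1,scc[1]=2,scc[2]=?,scc[3]=0,scc[4]=0,scc[5]=?,scc[6]=?,scc[7]=?)
step 5: low=(low[0]=0,low[1]=3,low[2]=4,low[3]=1,low[4]=1,low[5]=?,low[6]=?,low[7]=?); scc=(scc[0]=1,scc[1]=2,scc[2]=3,scc[3]=0,scc[4]=0,scc[5]=?,scc[6]=?,scc[7]=?)
step 6: low=(low[0]=0,low[1]=3,low[2]=4,low[3]=1,low[4]=1,low[5]=5,low[6]=?,low[7]=?); scc=(scc[0]=1,scc[1]=2,scc[2]=3,scc[3]=0,scc[4]=0,scc[5]=4,scc[6]=?,scc[7]=?)
step 7: low=(low[0]=0,low[1]=3,low[2]=4,low[3]=1,low[4]=1,low[5]=5,low[6]=6,low[7]=?); scc=(scc[0]=1,scc[1]=2,scc[2]=3,scc[3]=0,scc[4]=0,scc[5]=4,scc[6]=5,scc[7]=?)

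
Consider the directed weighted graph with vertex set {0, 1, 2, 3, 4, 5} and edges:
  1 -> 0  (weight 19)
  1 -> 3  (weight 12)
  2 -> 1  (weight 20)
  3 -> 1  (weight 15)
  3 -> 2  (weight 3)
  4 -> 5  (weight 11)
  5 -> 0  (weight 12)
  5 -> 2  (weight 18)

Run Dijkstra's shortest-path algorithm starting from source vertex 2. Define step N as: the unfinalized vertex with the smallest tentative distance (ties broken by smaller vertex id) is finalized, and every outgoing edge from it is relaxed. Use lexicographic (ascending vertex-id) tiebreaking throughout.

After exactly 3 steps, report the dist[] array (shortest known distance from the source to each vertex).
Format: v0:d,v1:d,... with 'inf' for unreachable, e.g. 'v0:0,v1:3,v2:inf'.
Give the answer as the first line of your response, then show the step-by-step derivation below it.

v0:39,v1:20,v2:0,v3:32,v4:inf,v5:inf

step 1: dist = v0:inf,v1:20,v2:0,v3:inf,v4:inf,v5:inf
step 2: dist = v0:39,v1:20,v2:0,v3:32,v4:inf,v5:inf
step 3: dist = v0:39,v1:20,v2:0,v3:32,v4:inf,v5:inf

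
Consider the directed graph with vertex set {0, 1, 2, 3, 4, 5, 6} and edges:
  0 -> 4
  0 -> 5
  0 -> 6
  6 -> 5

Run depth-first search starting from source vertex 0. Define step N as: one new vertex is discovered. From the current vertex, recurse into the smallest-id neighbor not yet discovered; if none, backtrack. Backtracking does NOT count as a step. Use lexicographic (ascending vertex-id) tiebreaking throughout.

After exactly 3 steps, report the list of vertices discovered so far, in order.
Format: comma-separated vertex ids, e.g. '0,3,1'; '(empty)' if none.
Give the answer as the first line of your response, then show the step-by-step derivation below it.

0,4,5

step 1: discover 0; path=0; order=0
step 2: discover 4; path=0>4; order=0,4
step 3: discover 5; path=0>5; order=0,4,5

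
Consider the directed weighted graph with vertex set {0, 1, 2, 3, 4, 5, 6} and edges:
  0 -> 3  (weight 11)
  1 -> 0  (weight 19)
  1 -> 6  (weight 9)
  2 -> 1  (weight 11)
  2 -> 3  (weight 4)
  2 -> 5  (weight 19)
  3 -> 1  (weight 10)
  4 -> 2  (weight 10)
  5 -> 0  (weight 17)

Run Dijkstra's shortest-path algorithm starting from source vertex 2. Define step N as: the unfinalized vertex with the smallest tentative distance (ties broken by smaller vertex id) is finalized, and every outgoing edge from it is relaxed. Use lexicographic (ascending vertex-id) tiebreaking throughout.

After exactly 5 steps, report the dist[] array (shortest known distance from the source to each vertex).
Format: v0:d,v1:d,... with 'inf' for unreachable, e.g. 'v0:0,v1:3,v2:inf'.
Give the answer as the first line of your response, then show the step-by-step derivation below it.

v0:30,v1:11,v2:0,v3:4,v4:inf,v5:19,v6:20

step 1: dist = v0:inf,v1:11,v2:0,v3:4,v4:inf,v5:19,v6:inf
step 2: dist = v0:inf,v1:11,v2:0,v3:4,v4:inf,v5:19,v6:inf
step 3: dist = v0:30,v1:11,v2:0,v3:4,v4:inf,v5:19,v6:20
step 4: dist = v0:30,v1:11,v2:0,v3:4,v4:inf,v5:19,v6:20
step 5: dist = v0:30,v1:11,v2:0,v3:4,v4:inf,v5:19,v6:20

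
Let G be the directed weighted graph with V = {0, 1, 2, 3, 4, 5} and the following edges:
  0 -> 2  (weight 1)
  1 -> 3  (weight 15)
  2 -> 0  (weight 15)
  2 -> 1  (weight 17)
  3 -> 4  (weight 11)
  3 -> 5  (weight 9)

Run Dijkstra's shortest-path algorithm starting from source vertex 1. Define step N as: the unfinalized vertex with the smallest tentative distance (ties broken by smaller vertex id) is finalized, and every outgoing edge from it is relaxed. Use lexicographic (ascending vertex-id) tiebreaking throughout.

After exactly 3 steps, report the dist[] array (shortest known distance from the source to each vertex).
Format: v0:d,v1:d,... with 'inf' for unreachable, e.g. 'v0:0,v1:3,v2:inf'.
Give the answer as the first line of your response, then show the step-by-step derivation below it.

v0:inf,v1:0,v2:inf,v3:15,v4:26,v5:24

step 1: dist = v0:inf,v1:0,v2:inf,v3:15,v4:inf,v5:inf
step 2: dist = v0:inf,v1:0,v2:inf,v3:15,v4:26,v5:24
step 3: dist = v0:inf,v1:0,v2:inf,v3:15,v4:26,v5:24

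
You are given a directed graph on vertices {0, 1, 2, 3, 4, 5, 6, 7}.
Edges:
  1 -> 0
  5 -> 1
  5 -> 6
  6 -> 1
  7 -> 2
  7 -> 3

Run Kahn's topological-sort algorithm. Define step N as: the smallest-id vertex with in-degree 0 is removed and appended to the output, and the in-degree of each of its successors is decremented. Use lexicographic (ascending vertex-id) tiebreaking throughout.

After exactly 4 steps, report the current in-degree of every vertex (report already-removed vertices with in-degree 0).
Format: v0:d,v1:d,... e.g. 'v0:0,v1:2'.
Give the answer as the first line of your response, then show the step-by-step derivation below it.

v0:0,v1:0,v2:1,v3:1,v4:0,v5:0,v6:0,v7:0

step 1: output 4; order=[4]; indeg=(1,2,1,1,0,0,1,0)
step 2: output 5; order=[4,5]; indeg=(1,1,1,1,0,0,0,0)
step 3: output 6; order=[4,5,6]; indeg=(1,0,1,1,0,0,0,0)
step 4: output 1; order=[4,5,6,1]; indeg=(0,0,1,1,0,0,0,0)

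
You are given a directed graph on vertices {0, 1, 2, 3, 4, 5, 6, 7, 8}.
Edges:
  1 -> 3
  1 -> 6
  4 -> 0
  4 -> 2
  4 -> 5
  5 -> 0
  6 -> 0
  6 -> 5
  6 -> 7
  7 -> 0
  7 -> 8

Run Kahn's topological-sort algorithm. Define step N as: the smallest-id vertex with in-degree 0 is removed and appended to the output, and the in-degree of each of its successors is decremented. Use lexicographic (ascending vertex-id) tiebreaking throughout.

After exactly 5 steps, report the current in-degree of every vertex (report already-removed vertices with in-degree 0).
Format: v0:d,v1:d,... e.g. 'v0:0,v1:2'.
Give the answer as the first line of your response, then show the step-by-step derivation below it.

v0:2,v1:0,v2:0,v3:0,v4:0,v5:0,v6:0,v7:0,v8:1

step 1: output 1; order=[1]; indeg=(4,0,1,0,0,2,0,1,1)
step 2: output 3; order=[1,3]; indeg=(4,0,1,0,0,2,0,1,1)
step 3: output 4; order=[1,3,4]; indeg=(3,0,0,0,0,1,0,1,1)
step 4: output 2; order=[1,3,4,2]; indeg=(3,0,0,0,0,1,0,1,1)
step 5: output 6; order=[1,3,4,2,6]; indeg=(2,0,0,0,0,0,0,0,1)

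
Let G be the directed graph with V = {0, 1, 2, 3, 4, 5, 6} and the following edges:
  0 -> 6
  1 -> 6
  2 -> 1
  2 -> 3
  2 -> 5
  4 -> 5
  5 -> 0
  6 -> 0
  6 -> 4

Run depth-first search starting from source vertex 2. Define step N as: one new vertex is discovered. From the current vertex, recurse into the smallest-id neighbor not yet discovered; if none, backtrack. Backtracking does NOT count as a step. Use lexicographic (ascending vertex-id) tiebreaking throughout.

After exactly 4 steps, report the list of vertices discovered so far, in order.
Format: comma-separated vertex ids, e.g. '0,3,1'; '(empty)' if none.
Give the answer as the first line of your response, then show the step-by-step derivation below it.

2,1,6,0

step 1: discover 2; path=2; order=2
step 2: discover 1; path=2>1; order=2,1
step 3: discover 6; path=2>1>6; order=2,1,6
step 4: discover 0; path=2>1>6>0; order=2,1,6,0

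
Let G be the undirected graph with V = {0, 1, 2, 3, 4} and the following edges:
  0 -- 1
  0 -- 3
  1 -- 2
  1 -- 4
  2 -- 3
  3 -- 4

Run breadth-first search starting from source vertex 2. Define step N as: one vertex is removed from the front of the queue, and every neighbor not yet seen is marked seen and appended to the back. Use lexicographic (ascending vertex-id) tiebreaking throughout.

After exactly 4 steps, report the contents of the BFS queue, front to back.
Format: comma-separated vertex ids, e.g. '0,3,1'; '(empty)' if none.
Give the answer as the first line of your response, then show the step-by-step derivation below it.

4

step 1: dequeue 2; queue=[1,3]; order=2
step 2: dequeue 1; queue=[3,0,4]; order=2,1
step 3: dequeue 3; queue=[0,4]; order=2,1,3
step 4: dequeue 0; queue=[4]; order=2,1,3,0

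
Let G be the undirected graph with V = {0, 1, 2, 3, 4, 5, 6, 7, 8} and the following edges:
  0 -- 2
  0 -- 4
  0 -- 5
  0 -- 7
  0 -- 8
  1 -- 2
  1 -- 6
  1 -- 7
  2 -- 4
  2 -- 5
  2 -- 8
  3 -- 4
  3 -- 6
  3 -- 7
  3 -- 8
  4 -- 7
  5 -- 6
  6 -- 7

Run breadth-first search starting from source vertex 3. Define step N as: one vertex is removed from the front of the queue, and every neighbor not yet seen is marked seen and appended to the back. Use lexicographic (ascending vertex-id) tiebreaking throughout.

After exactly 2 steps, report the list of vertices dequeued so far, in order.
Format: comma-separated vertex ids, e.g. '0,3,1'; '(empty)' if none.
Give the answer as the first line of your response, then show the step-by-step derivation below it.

3,4

step 1: dequeue 3; queue=[4,6,7,8]; order=3
step 2: dequeue 4; queue=[6,7,8,0,2]; order=3,4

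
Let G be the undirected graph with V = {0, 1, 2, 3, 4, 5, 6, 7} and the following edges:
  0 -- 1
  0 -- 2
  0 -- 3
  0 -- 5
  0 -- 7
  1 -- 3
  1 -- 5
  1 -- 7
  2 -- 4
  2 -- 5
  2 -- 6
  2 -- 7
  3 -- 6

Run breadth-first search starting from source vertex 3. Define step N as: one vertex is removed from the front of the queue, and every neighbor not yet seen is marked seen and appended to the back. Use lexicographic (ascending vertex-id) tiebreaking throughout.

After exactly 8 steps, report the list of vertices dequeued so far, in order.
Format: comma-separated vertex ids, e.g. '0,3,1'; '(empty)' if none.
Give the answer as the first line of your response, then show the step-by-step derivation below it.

3,0,1,6,2,5,7,4

step 1: dequeue 3; queue=[0,1,6]; order=3
step 2: dequeue 0; queue=[1,6,2,5,7]; order=3,0
step 3: dequeue 1; queue=[6,2,5,7]; order=3,0,1
step 4: dequeue 6; queue=[2,5,7]; order=3,0,1,6
step 5: dequeue 2; queue=[5,7,4]; order=3,0,1,6,2
step 6: dequeue 5; queue=[7,4]; order=3,0,1,6,2,5
step 7: dequeue 7; queue=[4]; order=3,0,1,6,2,5,7
step 8: dequeue 4; queue=[(empty)]; order=3,0,1,6,2,5,7,4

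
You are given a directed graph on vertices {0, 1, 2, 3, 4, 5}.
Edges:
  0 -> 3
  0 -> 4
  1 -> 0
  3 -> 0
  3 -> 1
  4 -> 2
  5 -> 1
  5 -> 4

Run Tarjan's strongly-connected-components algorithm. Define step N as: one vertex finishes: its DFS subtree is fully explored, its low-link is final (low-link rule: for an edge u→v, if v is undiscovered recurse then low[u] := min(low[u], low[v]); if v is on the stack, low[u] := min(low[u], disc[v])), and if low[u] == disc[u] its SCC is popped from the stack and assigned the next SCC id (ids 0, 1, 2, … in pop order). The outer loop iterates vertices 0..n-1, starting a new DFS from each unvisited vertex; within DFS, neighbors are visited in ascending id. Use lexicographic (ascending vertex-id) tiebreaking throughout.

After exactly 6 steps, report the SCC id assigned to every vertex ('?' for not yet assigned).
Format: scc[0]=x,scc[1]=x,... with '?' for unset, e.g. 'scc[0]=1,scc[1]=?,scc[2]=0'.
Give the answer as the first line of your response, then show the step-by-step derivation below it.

scc[0]=2,scc[1]=2,scc[2]=0,scc[3]=2,scc[4]=1,scc[5]=3

step 1: low=(low[0]=0,low[1]=0,low[2]=?,low[3]=0,low[4]=?,low[5]=?); scc=(scc[0]=?,scc[1]=?,scc[2]=?,scc[3]=?,scc[4]=?,scc[5]=?)
step 2: low=(low[0]=0,low[1]=0,low[2]=?,low[3]=0,low[4]=?,low[5]=?); scc=(scc[0]=?,scc[1]=?,scc[2]=?,scc[3]=?,scc[4]=?,scc[5]=?)
step 3: low=(low[0]=0,low[1]=0,low[2]=4,low[3]=0,low[4]=3,low[5]=?); scc=(scc[0]=?,scc[1]=?,scc[2]=0,scc[3]=?,scc[4]=?,scc[5]=?)
step 4: low=(low[0]=0,low[1]=0,low[2]=4,low[3]=0,low[4]=3,low[5]=?); scc=(scc[0]=?,scc[1]=?,scc[2]=0,scc[3]=?,scc[4]=1,scc[5]=?)
step 5: low=(low[0]=0,low[1]=0,low[2]=4,low[3]=0,low[4]=3,low[5]=?); scc=(scc[0]=2,scc[1]=2,scc[2]=0,scc[3]=2,scc[4]=1,scc[5]=?)
step 6: low=(low[0]=0,low[1]=0,low[2]=4,low[3]=0,low[4]=3,low[5]=5); scc=(scc[0]=2,scc[1]=2,scc[2]=0,scc[3]=2,scc[4]=1,scc[5]=3)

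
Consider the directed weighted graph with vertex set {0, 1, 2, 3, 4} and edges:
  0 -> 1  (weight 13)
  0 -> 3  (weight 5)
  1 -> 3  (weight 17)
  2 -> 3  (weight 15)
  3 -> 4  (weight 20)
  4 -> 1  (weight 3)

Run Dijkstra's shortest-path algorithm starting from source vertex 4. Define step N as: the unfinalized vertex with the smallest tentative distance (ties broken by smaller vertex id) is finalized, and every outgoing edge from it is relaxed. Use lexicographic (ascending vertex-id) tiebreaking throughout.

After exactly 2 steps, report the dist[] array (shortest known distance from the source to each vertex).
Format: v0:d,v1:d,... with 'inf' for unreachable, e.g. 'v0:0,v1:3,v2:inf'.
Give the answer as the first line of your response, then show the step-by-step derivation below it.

v0:inf,v1:3,v2:inf,v3:20,v4:0

step 1: dist = v0:inf,v1:3,v2:inf,v3:inf,v4:0
step 2: dist = v0:inf,v1:3,v2:inf,v3:20,v4:0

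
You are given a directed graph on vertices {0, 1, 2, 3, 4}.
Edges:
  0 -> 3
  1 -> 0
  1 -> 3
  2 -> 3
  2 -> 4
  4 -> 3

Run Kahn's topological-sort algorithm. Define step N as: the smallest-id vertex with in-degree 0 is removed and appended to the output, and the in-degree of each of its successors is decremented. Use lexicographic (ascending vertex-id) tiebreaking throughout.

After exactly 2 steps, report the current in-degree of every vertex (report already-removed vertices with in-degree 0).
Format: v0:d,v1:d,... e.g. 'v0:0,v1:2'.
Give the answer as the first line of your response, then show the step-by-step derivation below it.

v0:0,v1:0,v2:0,v3:2,v4:1

step 1: output 1; order=[1]; indeg=(0,0,0,3,1)
step 2: output 0; order=[1,0]; indeg=(0,0,0,2,1)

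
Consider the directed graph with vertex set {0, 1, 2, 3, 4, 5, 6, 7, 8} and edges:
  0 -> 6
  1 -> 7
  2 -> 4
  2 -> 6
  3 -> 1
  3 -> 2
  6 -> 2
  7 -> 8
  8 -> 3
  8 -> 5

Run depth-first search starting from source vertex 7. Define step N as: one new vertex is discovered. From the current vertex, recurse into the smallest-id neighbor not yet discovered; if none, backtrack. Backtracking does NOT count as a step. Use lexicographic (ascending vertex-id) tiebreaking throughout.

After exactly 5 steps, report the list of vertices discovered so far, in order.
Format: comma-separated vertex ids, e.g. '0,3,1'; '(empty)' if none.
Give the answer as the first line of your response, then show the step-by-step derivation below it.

7,8,3,1,2

step 1: discover 7; path=7; order=7
step 2: discover 8; path=7>8; order=7,8
step 3: discover 3; path=7>8>3; order=7,8,3
step 4: discover 1; path=7>8>3>1; order=7,8,3,1
step 5: discover 2; path=7>8>3>2; order=7,8,3,1,2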